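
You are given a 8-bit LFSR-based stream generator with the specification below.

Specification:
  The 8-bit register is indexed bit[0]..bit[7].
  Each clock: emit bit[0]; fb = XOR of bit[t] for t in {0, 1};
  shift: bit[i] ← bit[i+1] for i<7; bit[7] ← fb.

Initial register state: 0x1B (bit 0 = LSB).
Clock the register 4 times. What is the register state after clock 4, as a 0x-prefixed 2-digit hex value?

reg_0 = 0x1B
clock 1: out=1, reg = 0x0D
clock 2: out=1, reg = 0x86
clock 3: out=0, reg = 0xC3
clock 4: out=1, reg = 0x61

0x61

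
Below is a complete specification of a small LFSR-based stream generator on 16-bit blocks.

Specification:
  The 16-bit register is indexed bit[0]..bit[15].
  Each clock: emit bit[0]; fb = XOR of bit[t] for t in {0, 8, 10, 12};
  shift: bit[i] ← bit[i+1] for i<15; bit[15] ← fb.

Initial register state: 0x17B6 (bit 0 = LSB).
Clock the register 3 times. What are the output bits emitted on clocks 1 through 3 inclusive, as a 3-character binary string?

reg_0 = 0x17B6
clock 1: out=0, reg = 0x8BDB
clock 2: out=1, reg = 0x45ED
clock 3: out=1, reg = 0xA2F6

011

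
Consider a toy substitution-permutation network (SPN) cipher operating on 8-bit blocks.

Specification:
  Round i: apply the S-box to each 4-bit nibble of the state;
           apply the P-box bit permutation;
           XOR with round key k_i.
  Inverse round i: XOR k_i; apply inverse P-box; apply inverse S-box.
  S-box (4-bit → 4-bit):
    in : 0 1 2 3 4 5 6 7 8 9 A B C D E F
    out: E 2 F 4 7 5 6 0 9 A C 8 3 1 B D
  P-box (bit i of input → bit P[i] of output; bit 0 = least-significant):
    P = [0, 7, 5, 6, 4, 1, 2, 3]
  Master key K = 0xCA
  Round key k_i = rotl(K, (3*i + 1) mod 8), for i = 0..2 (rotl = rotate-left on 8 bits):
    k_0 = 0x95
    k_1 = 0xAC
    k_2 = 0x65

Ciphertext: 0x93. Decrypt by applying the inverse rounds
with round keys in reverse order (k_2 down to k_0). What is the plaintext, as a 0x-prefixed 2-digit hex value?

s_0 = ciphertext = 0x93
s_1 = InvRound(s_0, k_2) = 0x40
s_2 = InvRound(s_1, k_1) = 0xA0
s_3 = InvRound(s_2, k_0) = 0x55

0x55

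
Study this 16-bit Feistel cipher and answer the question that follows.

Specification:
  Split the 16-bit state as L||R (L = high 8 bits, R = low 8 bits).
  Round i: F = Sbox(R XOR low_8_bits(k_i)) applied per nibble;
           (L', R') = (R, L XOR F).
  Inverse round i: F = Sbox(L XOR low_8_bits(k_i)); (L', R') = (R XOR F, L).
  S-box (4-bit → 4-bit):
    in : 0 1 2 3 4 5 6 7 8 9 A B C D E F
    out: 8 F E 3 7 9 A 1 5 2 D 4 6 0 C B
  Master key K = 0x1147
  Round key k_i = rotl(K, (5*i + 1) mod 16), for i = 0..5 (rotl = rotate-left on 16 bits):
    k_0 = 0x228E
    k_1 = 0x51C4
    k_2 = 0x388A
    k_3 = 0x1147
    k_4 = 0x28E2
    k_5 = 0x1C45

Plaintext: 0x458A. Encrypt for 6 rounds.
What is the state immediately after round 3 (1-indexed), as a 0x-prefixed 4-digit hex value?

s_0 = plaintext = 0x458A
s_1 = Round(s_0, k_0) = 0x8AC2
s_2 = Round(s_1, k_1) = 0xC200
s_3 = Round(s_2, k_2) = 0x009F
s_4 = Round(s_3, k_3) = 0x9F05
s_5 = Round(s_4, k_4) = 0x055E
s_6 = Round(s_5, k_5) = 0x5EF1

0x009F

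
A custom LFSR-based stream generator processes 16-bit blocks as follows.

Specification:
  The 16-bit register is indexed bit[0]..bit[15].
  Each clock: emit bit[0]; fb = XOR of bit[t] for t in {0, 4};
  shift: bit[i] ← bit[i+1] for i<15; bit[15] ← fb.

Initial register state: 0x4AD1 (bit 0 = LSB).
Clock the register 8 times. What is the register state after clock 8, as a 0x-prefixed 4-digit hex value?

0x7C4A

reg_0 = 0x4AD1
clock 1: out=1, reg = 0x2568
clock 2: out=0, reg = 0x12B4
clock 3: out=0, reg = 0x895A
clock 4: out=0, reg = 0xC4AD
clock 5: out=1, reg = 0xE256
clock 6: out=0, reg = 0xF12B
clock 7: out=1, reg = 0xF895
clock 8: out=1, reg = 0x7C4A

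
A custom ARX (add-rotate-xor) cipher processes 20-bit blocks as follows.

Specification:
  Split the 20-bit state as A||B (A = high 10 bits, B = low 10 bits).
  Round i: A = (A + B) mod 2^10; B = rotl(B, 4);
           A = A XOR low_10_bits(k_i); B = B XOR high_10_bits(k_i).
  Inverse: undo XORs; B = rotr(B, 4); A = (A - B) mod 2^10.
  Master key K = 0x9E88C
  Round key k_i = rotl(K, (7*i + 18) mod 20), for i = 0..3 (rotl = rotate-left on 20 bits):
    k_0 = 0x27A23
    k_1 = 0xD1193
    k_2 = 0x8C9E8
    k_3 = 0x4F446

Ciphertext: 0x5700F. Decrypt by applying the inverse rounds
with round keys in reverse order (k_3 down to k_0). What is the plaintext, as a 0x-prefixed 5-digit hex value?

0xE5732

s_0 = ciphertext = 0x5700F
s_1 = InvRound(s_0, k_3) = 0x21C93
s_2 = InvRound(s_1, k_2) = 0x4146A
s_3 = InvRound(s_2, k_1) = 0x393B2
s_4 = InvRound(s_3, k_0) = 0xE5732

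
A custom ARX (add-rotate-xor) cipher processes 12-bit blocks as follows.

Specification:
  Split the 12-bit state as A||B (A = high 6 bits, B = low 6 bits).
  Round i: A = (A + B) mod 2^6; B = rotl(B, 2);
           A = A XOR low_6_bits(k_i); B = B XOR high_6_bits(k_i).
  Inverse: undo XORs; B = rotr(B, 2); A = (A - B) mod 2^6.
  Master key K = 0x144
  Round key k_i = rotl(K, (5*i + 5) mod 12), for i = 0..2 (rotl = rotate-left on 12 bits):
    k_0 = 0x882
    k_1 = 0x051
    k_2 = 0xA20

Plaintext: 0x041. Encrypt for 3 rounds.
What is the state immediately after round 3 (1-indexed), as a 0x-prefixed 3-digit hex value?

s_0 = plaintext = 0x041
s_1 = Round(s_0, k_0) = 0x026
s_2 = Round(s_1, k_1) = 0xDDB
s_3 = Round(s_2, k_2) = 0xC85

0xC85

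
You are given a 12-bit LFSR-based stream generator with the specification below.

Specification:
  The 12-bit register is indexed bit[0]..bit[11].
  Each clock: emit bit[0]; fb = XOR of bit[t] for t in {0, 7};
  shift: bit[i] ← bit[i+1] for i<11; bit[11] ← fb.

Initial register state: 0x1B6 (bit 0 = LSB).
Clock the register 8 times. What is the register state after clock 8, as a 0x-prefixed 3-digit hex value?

reg_0 = 0x1B6
clock 1: out=0, reg = 0x8DB
clock 2: out=1, reg = 0x46D
clock 3: out=1, reg = 0xA36
clock 4: out=0, reg = 0x51B
clock 5: out=1, reg = 0xA8D
clock 6: out=1, reg = 0x546
clock 7: out=0, reg = 0x2A3
clock 8: out=1, reg = 0x151

0x151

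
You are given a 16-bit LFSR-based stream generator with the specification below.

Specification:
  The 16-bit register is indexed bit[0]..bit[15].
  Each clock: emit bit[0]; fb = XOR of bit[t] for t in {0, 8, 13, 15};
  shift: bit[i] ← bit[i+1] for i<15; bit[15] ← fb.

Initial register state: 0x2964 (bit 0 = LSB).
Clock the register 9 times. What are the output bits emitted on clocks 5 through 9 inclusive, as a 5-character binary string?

reg_0 = 0x2964
clock 1: out=0, reg = 0x14B2
clock 2: out=0, reg = 0x0A59
clock 3: out=1, reg = 0x852C
clock 4: out=0, reg = 0x4296
clock 5: out=0, reg = 0x214B
clock 6: out=1, reg = 0x90A5
clock 7: out=1, reg = 0x4852
clock 8: out=0, reg = 0x2429
clock 9: out=1, reg = 0x1214

01101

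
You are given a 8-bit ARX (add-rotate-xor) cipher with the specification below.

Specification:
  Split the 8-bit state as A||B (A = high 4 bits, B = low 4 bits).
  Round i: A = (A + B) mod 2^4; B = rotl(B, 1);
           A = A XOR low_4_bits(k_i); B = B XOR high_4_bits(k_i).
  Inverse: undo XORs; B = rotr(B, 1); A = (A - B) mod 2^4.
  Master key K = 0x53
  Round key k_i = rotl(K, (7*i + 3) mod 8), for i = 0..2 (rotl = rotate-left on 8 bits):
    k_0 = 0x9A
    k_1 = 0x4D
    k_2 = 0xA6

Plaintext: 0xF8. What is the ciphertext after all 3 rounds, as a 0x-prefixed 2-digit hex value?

s_0 = plaintext = 0xF8
s_1 = Round(s_0, k_0) = 0xD8
s_2 = Round(s_1, k_1) = 0x85
s_3 = Round(s_2, k_2) = 0xB0

0xB0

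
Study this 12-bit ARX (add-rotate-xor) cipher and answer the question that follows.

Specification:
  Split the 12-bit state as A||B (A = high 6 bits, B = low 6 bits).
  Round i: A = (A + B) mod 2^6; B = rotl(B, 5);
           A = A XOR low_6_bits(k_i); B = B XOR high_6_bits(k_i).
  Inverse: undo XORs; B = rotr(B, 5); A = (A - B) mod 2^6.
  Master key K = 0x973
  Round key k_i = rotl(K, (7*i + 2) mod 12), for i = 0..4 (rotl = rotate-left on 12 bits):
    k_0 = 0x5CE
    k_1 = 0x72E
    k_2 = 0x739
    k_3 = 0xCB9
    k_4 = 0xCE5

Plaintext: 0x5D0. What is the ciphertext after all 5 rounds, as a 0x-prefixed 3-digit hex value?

s_0 = plaintext = 0x5D0
s_1 = Round(s_0, k_0) = 0xA5F
s_2 = Round(s_1, k_1) = 0x9B3
s_3 = Round(s_2, k_2) = 0x825
s_4 = Round(s_3, k_3) = 0xF00
s_5 = Round(s_4, k_4) = 0x673

0x673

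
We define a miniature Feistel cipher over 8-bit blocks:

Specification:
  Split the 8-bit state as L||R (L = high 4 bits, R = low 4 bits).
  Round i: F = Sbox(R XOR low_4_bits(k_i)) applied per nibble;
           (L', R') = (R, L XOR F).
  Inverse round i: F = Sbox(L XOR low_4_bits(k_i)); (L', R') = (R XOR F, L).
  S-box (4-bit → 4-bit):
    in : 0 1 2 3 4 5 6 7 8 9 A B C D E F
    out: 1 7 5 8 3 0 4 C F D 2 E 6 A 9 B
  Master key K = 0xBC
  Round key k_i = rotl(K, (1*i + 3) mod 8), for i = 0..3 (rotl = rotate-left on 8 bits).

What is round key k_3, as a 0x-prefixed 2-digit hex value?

0x2F

K = 0xBC
k_0 = rotl(K, (1*0+3) mod 8) = rotl(K, 3) = 0xE5
k_1 = rotl(K, (1*1+3) mod 8) = rotl(K, 4) = 0xCB
k_2 = rotl(K, (1*2+3) mod 8) = rotl(K, 5) = 0x97
k_3 = rotl(K, (1*3+3) mod 8) = rotl(K, 6) = 0x2F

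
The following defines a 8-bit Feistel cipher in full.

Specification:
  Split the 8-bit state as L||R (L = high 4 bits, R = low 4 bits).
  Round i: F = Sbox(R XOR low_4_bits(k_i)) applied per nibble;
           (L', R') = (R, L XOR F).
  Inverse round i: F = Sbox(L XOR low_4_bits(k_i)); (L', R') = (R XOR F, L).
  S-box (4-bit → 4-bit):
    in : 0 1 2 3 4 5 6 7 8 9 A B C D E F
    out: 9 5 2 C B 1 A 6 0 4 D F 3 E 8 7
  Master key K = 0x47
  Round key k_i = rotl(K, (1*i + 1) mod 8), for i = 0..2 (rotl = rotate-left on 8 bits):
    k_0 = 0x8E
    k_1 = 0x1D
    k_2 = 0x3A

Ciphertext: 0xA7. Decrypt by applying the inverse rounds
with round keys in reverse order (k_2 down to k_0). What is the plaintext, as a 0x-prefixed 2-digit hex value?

0xE6

s_0 = ciphertext = 0xA7
s_1 = InvRound(s_0, k_2) = 0xEA
s_2 = InvRound(s_1, k_1) = 0x6E
s_3 = InvRound(s_2, k_0) = 0xE6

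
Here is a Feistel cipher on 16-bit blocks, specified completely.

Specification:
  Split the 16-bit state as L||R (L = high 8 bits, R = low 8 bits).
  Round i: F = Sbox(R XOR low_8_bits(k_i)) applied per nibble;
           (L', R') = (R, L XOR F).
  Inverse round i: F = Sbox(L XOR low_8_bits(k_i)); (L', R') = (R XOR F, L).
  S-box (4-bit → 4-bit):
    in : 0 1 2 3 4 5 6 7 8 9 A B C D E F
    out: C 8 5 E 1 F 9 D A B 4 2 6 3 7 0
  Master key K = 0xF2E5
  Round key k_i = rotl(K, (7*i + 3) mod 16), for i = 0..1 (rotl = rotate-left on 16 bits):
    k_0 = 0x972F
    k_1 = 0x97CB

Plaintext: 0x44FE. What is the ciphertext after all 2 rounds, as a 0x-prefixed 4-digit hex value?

s_0 = plaintext = 0x44FE
s_1 = Round(s_0, k_0) = 0xFE7C
s_2 = Round(s_1, k_1) = 0x7CD3

0x7CD3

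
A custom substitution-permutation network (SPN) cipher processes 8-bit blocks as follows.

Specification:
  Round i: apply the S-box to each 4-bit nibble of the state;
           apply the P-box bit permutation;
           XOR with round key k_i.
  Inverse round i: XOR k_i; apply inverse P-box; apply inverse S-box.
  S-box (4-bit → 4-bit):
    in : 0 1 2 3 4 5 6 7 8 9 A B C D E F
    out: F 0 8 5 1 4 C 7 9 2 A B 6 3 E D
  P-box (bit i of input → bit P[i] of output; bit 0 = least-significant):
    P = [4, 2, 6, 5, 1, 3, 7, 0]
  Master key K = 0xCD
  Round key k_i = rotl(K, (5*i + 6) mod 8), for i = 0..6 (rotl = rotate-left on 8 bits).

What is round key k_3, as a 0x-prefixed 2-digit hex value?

K = 0xCD
k_0 = rotl(K, (5*0+6) mod 8) = rotl(K, 6) = 0x73
k_1 = rotl(K, (5*1+6) mod 8) = rotl(K, 3) = 0x6E
k_2 = rotl(K, (5*2+6) mod 8) = rotl(K, 0) = 0xCD
k_3 = rotl(K, (5*3+6) mod 8) = rotl(K, 5) = 0xB9

0xB9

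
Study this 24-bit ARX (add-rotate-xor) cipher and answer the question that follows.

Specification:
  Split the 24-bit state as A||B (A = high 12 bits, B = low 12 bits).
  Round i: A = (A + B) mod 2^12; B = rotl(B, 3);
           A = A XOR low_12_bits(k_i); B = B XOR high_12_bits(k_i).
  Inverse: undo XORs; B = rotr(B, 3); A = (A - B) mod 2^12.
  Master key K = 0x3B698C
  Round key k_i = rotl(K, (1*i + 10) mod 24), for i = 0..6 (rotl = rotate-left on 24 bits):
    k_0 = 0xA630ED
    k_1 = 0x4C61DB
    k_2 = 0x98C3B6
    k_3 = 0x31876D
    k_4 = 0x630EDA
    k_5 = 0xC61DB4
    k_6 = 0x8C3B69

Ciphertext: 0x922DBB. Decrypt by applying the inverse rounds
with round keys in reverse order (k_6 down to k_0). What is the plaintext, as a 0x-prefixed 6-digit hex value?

0x6D4AD6

s_0 = ciphertext = 0x922DBB
s_1 = InvRound(s_0, k_6) = 0x19C0AF
s_2 = InvRound(s_1, k_5) = 0xE8FD99
s_3 = InvRound(s_2, k_4) = 0xCE0375
s_4 = InvRound(s_3, k_3) = 0x180A0D
s_5 = InvRound(s_4, k_2) = 0xFC6270
s_6 = InvRound(s_5, k_1) = 0x147CD6
s_7 = InvRound(s_6, k_0) = 0x6D4AD6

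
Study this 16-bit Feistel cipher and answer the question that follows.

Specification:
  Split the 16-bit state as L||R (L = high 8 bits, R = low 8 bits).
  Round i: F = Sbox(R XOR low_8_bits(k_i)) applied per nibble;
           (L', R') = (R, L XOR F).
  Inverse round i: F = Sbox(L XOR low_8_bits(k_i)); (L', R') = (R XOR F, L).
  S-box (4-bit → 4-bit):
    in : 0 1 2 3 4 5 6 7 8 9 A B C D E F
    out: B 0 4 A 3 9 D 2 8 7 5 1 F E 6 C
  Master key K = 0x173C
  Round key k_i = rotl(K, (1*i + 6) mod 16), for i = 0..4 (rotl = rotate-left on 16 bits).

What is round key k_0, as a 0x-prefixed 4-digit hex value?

K = 0x173C
k_0 = rotl(K, (1*0+6) mod 16) = rotl(K, 6) = 0xCF05

0xCF05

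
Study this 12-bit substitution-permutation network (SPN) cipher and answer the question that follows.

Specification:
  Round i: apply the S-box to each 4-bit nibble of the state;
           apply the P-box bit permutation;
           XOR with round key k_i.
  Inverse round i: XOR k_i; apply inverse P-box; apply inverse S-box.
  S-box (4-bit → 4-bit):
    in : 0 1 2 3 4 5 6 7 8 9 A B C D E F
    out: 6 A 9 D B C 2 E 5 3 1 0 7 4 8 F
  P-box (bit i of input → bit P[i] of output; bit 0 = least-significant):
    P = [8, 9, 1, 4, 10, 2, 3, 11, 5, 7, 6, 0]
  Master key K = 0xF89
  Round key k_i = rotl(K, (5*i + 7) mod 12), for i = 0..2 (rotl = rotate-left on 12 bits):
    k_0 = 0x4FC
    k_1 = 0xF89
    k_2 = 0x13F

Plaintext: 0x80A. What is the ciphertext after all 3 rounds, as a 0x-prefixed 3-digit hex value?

s_0 = plaintext = 0x80A
s_1 = Round(s_0, k_0) = 0x590
s_2 = Round(s_1, k_1) = 0x9CE
s_3 = Round(s_2, k_2) = 0x583

0x583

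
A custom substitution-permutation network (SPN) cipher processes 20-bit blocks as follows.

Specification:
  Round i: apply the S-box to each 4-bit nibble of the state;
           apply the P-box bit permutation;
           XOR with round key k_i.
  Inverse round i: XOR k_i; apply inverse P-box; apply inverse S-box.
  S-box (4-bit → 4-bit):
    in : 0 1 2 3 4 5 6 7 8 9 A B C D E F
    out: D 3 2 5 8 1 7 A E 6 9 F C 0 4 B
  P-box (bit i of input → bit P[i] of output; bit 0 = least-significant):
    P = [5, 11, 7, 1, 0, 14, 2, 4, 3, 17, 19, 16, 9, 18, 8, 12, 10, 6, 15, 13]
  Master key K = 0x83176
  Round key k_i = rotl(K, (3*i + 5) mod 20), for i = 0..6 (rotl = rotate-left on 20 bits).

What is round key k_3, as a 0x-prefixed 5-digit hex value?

K = 0x83176
k_0 = rotl(K, (3*0+5) mod 20) = rotl(K, 5) = 0x62ED0
k_1 = rotl(K, (3*1+5) mod 20) = rotl(K, 8) = 0x17683
k_2 = rotl(K, (3*2+5) mod 20) = rotl(K, 11) = 0xBB418
k_3 = rotl(K, (3*3+5) mod 20) = rotl(K, 14) = 0xDA0C5

0xDA0C5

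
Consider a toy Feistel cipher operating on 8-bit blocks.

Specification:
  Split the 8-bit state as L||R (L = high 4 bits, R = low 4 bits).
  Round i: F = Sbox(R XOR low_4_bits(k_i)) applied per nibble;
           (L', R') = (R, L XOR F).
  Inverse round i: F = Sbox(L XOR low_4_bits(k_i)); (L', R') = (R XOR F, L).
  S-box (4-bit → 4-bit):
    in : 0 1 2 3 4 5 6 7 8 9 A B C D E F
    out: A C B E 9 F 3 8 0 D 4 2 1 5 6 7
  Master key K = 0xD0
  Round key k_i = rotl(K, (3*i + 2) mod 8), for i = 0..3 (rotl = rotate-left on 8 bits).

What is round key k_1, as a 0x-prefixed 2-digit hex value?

0x1A

K = 0xD0
k_0 = rotl(K, (3*0+2) mod 8) = rotl(K, 2) = 0x43
k_1 = rotl(K, (3*1+2) mod 8) = rotl(K, 5) = 0x1A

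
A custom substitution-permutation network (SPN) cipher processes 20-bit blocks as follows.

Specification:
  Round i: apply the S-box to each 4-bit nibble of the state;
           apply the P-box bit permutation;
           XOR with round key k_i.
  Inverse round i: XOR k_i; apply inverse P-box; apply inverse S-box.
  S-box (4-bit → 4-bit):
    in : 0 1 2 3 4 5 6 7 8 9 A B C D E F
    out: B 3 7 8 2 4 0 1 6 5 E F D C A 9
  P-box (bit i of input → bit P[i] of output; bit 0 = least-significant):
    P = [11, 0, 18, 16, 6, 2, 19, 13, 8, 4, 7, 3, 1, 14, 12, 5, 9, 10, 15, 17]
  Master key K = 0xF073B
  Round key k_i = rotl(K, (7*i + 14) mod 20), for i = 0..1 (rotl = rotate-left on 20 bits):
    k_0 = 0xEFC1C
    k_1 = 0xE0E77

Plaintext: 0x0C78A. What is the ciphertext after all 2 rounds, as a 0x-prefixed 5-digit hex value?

0xB61CE

s_0 = plaintext = 0x0C78A
s_1 = Round(s_0, k_0) = 0x1EB3B
s_2 = Round(s_1, k_1) = 0xB61CE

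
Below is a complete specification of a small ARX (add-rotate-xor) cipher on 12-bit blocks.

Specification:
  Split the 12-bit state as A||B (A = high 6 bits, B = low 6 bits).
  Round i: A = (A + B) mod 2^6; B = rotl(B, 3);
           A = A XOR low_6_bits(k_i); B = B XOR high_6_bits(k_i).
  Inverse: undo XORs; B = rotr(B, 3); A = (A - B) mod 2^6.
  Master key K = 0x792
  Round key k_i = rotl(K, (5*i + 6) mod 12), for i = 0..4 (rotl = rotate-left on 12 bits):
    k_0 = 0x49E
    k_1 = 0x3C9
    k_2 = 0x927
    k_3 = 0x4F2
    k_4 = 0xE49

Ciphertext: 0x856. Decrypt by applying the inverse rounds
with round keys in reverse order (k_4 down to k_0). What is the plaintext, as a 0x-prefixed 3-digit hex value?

s_0 = ciphertext = 0x856
s_1 = InvRound(s_0, k_4) = 0xAFD
s_2 = InvRound(s_1, k_3) = 0x935
s_3 = InvRound(s_2, k_2) = 0xE4A
s_4 = InvRound(s_3, k_1) = 0x228
s_5 = InvRound(s_4, k_0) = 0xFD7

0xFD7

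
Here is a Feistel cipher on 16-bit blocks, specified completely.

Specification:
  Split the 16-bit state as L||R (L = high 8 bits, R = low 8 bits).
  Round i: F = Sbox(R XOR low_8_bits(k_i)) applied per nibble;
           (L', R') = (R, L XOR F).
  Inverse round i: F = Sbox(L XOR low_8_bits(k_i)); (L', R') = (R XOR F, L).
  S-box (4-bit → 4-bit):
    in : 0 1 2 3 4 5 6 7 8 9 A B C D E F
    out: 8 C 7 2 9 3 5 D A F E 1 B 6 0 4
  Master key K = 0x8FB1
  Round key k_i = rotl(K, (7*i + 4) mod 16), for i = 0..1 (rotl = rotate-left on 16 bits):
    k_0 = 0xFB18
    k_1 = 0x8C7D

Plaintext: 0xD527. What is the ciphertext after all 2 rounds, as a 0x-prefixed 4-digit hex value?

0xF18C

s_0 = plaintext = 0xD527
s_1 = Round(s_0, k_0) = 0x27F1
s_2 = Round(s_1, k_1) = 0xF18C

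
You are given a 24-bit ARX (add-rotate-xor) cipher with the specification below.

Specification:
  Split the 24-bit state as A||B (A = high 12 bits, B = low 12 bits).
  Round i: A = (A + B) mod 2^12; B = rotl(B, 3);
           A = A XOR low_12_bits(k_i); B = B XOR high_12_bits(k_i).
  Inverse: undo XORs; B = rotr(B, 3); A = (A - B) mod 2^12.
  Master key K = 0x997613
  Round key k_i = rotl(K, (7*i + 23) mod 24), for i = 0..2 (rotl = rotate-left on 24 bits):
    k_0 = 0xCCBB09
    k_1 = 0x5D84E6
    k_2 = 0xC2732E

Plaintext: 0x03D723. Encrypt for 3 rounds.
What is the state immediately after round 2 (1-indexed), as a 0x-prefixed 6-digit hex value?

s_0 = plaintext = 0x03D723
s_1 = Round(s_0, k_0) = 0xC695D0
s_2 = Round(s_1, k_1) = 0x6DFB5A
s_3 = Round(s_2, k_2) = 0x1176F2

0x6DFB5A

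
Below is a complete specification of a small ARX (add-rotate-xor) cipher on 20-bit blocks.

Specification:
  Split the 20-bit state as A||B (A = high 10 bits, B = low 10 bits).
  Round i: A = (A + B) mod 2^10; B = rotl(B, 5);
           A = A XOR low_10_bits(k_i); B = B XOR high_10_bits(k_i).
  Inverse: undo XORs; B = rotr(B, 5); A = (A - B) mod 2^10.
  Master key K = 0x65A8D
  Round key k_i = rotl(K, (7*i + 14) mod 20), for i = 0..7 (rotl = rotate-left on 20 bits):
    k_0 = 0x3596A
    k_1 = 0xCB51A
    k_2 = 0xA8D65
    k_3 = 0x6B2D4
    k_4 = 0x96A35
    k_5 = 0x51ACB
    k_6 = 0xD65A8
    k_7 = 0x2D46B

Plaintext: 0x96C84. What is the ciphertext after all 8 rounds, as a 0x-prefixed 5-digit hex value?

s_0 = plaintext = 0x96C84
s_1 = Round(s_0, k_0) = 0xED452
s_2 = Round(s_1, k_1) = 0x4756F
s_3 = Round(s_2, k_2) = 0xFA748
s_4 = Round(s_3, k_3) = 0x794B6
s_5 = Round(s_4, k_4) = 0x2B89F
s_6 = Round(s_5, k_5) = 0xE1AA2
s_7 = Round(s_6, k_6) = 0xE030C
s_8 = Round(s_7, k_7) = 0xB9D2D

0xB9D2D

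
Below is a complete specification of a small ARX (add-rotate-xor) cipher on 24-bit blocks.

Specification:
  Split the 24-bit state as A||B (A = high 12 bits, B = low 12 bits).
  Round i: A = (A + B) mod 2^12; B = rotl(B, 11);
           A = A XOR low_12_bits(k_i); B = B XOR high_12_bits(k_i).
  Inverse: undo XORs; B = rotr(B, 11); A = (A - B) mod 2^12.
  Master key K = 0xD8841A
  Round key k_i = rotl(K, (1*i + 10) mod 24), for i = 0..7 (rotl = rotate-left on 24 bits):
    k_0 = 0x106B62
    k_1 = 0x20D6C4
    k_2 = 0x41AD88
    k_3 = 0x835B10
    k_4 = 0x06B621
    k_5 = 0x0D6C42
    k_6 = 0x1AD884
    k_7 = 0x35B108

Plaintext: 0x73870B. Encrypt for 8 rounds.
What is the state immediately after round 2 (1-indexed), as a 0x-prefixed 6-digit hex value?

s_0 = plaintext = 0x73870B
s_1 = Round(s_0, k_0) = 0x521A83
s_2 = Round(s_1, k_1) = 0x960F4C
s_3 = Round(s_2, k_2) = 0x5243BC
s_4 = Round(s_3, k_3) = 0x3F09EB
s_5 = Round(s_4, k_4) = 0xBFAC9E
s_6 = Round(s_5, k_5) = 0x4DA699
s_7 = Round(s_6, k_6) = 0x3F7AE1
s_8 = Round(s_7, k_7) = 0xFD0E2B

0x960F4C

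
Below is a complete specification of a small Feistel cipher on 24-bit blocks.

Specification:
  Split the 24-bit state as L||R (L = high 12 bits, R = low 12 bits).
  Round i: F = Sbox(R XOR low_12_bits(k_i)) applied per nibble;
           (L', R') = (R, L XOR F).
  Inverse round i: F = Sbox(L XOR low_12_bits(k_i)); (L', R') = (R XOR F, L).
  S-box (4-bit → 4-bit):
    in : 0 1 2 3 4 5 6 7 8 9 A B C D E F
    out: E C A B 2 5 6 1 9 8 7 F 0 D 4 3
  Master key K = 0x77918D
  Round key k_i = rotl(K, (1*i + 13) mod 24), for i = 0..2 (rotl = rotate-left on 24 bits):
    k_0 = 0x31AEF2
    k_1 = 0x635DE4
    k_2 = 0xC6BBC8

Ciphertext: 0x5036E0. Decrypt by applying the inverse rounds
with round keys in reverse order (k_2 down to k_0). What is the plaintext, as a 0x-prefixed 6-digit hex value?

s_0 = ciphertext = 0x5036E0
s_1 = InvRound(s_0, k_2) = 0x2EF503
s_2 = InvRound(s_1, k_1) = 0x6EC2EF
s_3 = InvRound(s_2, k_0) = 0xB2B6EC

0xB2B6EC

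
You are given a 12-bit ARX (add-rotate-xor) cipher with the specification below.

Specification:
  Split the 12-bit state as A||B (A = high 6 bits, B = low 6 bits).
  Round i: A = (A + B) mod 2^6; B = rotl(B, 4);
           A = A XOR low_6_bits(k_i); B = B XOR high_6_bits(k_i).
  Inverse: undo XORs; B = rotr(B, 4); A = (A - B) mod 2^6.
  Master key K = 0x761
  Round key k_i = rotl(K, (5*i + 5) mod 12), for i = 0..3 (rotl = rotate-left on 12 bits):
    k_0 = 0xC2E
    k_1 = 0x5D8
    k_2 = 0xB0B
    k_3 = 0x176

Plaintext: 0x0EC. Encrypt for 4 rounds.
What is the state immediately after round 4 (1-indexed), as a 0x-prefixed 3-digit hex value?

0x2A8

s_0 = plaintext = 0x0EC
s_1 = Round(s_0, k_0) = 0x07B
s_2 = Round(s_1, k_1) = 0x929
s_3 = Round(s_2, k_2) = 0x1B6
s_4 = Round(s_3, k_3) = 0x2A8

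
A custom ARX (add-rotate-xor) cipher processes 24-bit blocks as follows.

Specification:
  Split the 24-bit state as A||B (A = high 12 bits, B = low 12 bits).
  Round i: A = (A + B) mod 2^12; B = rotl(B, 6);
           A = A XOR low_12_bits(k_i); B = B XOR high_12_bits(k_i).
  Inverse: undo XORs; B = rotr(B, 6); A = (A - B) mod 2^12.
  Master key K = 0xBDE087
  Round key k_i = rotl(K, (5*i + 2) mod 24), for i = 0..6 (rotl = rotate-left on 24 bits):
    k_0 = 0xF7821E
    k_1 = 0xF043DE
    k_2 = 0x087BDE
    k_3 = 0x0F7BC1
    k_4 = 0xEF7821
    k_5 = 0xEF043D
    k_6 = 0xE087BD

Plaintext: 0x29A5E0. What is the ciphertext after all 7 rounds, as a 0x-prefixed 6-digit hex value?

0x9917D3

s_0 = plaintext = 0x29A5E0
s_1 = Round(s_0, k_0) = 0xA6476F
s_2 = Round(s_1, k_1) = 0x20D4D9
s_3 = Round(s_2, k_2) = 0xD386D4
s_4 = Round(s_3, k_3) = 0xFCD5EC
s_5 = Round(s_4, k_4) = 0xD985E0
s_6 = Round(s_5, k_5) = 0x7456E7
s_7 = Round(s_6, k_6) = 0x9917D3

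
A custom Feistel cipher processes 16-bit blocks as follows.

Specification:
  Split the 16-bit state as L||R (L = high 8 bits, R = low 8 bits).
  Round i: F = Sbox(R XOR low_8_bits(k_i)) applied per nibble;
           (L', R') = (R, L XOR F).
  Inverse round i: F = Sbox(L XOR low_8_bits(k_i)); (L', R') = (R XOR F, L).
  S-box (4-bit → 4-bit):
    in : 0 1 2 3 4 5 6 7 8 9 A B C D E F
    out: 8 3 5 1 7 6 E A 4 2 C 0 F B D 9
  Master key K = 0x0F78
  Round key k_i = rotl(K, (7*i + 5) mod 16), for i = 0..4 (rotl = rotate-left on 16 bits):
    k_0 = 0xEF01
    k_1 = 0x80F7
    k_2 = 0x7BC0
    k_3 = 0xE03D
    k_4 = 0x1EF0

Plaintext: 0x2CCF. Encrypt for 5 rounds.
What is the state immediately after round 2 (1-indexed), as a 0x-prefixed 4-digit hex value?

s_0 = plaintext = 0x2CCF
s_1 = Round(s_0, k_0) = 0xCFD1
s_2 = Round(s_1, k_1) = 0xD191
s_3 = Round(s_2, k_2) = 0x91B2
s_4 = Round(s_3, k_3) = 0xB2D8
s_5 = Round(s_4, k_4) = 0xD8E6

0xD191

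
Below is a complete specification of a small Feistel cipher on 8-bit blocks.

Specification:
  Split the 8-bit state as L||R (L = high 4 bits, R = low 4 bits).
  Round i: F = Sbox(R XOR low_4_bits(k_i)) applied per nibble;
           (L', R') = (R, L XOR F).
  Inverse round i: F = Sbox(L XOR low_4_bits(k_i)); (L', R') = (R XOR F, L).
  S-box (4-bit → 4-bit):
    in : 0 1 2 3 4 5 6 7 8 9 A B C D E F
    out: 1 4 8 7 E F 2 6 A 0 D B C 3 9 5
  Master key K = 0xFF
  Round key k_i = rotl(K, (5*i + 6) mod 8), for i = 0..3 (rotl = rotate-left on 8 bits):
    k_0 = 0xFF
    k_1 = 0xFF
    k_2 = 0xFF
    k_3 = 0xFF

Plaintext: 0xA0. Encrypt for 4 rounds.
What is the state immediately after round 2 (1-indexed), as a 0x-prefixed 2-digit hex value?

0xF1

s_0 = plaintext = 0xA0
s_1 = Round(s_0, k_0) = 0x0F
s_2 = Round(s_1, k_1) = 0xF1
s_3 = Round(s_2, k_2) = 0x16
s_4 = Round(s_3, k_3) = 0x61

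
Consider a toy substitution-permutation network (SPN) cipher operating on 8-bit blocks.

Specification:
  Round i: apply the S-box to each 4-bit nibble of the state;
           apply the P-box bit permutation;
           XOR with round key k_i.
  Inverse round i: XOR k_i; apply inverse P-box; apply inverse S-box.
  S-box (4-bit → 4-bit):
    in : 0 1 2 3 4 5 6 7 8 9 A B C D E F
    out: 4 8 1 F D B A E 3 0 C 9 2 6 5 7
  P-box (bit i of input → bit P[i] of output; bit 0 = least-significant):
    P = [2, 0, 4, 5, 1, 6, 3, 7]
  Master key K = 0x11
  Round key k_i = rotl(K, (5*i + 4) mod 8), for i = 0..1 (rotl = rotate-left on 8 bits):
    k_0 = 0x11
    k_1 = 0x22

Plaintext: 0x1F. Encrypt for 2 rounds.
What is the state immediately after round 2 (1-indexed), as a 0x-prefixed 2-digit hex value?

s_0 = plaintext = 0x1F
s_1 = Round(s_0, k_0) = 0x84
s_2 = Round(s_1, k_1) = 0x54

0x54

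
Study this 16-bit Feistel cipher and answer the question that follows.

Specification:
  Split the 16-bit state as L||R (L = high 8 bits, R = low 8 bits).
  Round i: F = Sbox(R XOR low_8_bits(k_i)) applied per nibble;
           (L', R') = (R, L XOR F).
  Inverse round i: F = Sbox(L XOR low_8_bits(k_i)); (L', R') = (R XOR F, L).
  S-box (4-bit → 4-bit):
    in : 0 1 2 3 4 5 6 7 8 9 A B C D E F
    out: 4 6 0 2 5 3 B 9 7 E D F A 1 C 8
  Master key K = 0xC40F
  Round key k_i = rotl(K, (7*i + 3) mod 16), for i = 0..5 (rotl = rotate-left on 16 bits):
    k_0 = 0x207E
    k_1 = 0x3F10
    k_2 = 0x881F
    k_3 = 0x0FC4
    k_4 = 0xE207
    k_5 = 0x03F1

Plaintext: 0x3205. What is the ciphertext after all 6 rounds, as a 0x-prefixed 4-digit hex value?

s_0 = plaintext = 0x3205
s_1 = Round(s_0, k_0) = 0x05AD
s_2 = Round(s_1, k_1) = 0xADF4
s_3 = Round(s_2, k_2) = 0xF462
s_4 = Round(s_3, k_3) = 0x622F
s_5 = Round(s_4, k_4) = 0x2F65
s_6 = Round(s_5, k_5) = 0x65CA

0x65CA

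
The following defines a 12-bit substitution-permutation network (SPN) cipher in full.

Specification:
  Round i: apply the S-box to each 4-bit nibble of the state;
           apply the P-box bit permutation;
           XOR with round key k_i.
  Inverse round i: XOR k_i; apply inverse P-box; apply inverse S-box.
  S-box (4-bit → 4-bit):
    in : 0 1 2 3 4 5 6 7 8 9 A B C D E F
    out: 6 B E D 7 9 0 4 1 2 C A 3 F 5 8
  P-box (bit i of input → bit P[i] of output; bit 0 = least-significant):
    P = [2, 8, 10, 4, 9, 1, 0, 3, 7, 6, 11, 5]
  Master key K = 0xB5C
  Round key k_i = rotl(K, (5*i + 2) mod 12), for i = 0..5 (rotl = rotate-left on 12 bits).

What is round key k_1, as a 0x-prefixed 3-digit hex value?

0xE5A

K = 0xB5C
k_0 = rotl(K, (5*0+2) mod 12) = rotl(K, 2) = 0xD72
k_1 = rotl(K, (5*1+2) mod 12) = rotl(K, 7) = 0xE5A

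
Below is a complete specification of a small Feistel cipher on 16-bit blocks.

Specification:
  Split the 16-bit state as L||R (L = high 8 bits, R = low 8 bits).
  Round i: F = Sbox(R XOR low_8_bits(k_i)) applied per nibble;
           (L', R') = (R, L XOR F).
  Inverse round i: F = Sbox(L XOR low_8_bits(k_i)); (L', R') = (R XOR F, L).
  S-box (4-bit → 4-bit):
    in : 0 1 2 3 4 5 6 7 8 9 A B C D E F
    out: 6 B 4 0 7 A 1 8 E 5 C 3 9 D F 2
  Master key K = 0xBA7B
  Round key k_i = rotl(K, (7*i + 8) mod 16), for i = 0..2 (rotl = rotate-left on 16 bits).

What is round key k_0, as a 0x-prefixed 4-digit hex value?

K = 0xBA7B
k_0 = rotl(K, (7*0+8) mod 16) = rotl(K, 8) = 0x7BBA

0x7BBA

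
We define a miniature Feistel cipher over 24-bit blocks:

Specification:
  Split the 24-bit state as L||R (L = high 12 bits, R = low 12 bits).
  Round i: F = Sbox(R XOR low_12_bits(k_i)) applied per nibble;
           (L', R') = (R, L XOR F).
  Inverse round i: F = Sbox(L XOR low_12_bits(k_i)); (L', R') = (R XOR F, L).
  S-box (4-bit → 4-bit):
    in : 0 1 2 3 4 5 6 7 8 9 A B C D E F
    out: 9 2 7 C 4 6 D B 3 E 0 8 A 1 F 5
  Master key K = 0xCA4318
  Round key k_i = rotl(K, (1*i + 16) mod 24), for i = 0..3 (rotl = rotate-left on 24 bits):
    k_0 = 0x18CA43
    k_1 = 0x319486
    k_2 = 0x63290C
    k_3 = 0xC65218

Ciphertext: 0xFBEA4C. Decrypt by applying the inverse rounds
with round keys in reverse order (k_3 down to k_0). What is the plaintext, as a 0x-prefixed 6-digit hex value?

0x0751FF

s_0 = ciphertext = 0xFBEA4C
s_1 = InvRound(s_0, k_3) = 0xB41FBE
s_2 = InvRound(s_1, k_2) = 0x8FFB41
s_3 = InvRound(s_2, k_1) = 0x1FF8FF
s_4 = InvRound(s_3, k_0) = 0x0751FF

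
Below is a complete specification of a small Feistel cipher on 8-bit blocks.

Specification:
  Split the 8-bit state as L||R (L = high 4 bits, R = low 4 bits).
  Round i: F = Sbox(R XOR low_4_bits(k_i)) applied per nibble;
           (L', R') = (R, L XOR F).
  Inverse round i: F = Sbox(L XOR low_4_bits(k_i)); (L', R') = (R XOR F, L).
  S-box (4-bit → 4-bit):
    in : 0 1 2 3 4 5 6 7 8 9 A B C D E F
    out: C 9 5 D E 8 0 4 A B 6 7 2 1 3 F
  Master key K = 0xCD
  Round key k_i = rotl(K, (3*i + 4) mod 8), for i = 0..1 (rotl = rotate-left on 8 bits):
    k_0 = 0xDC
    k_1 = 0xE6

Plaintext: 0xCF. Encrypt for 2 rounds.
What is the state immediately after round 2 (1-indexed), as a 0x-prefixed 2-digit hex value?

0x1B

s_0 = plaintext = 0xCF
s_1 = Round(s_0, k_0) = 0xF1
s_2 = Round(s_1, k_1) = 0x1B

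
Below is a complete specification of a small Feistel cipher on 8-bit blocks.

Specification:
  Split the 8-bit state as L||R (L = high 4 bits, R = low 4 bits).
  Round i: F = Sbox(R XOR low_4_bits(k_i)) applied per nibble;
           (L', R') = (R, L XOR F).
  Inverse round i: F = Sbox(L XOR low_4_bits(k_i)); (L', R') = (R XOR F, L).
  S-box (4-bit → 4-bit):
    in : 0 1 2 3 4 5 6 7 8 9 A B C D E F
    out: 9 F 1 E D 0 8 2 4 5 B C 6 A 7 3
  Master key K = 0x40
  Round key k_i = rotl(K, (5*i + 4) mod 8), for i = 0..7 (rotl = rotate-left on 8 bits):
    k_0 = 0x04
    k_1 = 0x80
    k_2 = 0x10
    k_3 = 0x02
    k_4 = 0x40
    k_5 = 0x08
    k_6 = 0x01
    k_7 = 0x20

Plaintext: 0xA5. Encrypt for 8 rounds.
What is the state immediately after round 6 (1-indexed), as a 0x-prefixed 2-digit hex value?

s_0 = plaintext = 0xA5
s_1 = Round(s_0, k_0) = 0x55
s_2 = Round(s_1, k_1) = 0x55
s_3 = Round(s_2, k_2) = 0x55
s_4 = Round(s_3, k_3) = 0x57
s_5 = Round(s_4, k_4) = 0x77
s_6 = Round(s_5, k_5) = 0x74
s_7 = Round(s_6, k_6) = 0x47
s_8 = Round(s_7, k_7) = 0x76

0x74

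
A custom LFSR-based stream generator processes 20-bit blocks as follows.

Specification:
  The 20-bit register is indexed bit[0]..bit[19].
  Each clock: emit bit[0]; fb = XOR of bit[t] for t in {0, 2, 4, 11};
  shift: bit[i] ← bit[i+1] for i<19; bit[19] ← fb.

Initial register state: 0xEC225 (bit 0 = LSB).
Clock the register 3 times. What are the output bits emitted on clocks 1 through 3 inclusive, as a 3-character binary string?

101

reg_0 = 0xEC225
clock 1: out=1, reg = 0x76112
clock 2: out=0, reg = 0xBB089
clock 3: out=1, reg = 0xDD844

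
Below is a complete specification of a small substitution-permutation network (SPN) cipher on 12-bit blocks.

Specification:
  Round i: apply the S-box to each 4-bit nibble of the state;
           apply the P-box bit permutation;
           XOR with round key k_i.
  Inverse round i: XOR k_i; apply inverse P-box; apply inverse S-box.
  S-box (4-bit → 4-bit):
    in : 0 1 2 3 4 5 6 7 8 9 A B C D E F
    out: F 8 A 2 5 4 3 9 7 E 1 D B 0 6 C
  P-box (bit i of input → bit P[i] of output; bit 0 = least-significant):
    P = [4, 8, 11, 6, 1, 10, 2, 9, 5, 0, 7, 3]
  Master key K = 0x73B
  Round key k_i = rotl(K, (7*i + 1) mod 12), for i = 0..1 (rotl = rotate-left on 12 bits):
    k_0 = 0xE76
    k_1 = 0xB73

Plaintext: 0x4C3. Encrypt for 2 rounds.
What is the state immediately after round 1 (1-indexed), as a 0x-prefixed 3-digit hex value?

0x9D4

s_0 = plaintext = 0x4C3
s_1 = Round(s_0, k_0) = 0x9D4
s_2 = Round(s_1, k_1) = 0x3EA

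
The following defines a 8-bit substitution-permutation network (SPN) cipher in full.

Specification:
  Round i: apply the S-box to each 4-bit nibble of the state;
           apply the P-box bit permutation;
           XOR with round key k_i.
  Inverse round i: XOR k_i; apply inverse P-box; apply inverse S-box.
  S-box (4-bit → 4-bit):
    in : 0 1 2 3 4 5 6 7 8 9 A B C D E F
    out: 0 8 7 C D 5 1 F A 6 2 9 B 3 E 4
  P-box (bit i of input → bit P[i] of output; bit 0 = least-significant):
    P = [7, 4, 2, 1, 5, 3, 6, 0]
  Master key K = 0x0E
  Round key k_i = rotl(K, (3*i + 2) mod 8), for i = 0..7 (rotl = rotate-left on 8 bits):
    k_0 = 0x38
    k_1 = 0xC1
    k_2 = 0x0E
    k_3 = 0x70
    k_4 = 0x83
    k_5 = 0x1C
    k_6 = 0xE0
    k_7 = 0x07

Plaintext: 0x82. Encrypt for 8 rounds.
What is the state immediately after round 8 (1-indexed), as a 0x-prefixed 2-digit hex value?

0xFB

s_0 = plaintext = 0x82
s_1 = Round(s_0, k_0) = 0xA5
s_2 = Round(s_1, k_1) = 0x4D
s_3 = Round(s_2, k_2) = 0xFF
s_4 = Round(s_3, k_3) = 0x34
s_5 = Round(s_4, k_4) = 0x44
s_6 = Round(s_5, k_5) = 0xFB
s_7 = Round(s_6, k_6) = 0x22
s_8 = Round(s_7, k_7) = 0xFB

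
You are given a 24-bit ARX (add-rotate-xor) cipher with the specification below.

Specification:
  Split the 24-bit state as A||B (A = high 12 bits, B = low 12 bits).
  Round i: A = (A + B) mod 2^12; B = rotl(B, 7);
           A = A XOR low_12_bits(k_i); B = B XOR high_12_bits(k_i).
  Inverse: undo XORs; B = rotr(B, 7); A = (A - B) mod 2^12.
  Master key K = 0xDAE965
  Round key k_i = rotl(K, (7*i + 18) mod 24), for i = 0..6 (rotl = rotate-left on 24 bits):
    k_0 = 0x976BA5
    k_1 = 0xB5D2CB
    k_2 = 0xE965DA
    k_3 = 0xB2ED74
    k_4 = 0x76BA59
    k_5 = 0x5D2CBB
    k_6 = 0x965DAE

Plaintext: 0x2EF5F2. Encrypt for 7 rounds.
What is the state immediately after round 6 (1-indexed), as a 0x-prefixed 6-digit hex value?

0x1DECF6

s_0 = plaintext = 0x2EF5F2
s_1 = Round(s_0, k_0) = 0x344059
s_2 = Round(s_1, k_1) = 0x1567DF
s_3 = Round(s_2, k_2) = 0xCEF128
s_4 = Round(s_3, k_3) = 0x363F27
s_5 = Round(s_4, k_4) = 0x8D3492
s_6 = Round(s_5, k_5) = 0x1DECF6
s_7 = Round(s_6, k_6) = 0x37A202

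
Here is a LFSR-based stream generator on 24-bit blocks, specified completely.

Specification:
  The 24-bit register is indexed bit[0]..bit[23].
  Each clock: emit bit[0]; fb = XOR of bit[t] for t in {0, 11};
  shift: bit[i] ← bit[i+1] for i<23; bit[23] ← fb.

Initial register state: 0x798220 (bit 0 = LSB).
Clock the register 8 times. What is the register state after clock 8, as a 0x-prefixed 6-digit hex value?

reg_0 = 0x798220
clock 1: out=0, reg = 0x3CC110
clock 2: out=0, reg = 0x1E6088
clock 3: out=0, reg = 0x0F3044
clock 4: out=0, reg = 0x079822
clock 5: out=0, reg = 0x83CC11
clock 6: out=1, reg = 0x41E608
clock 7: out=0, reg = 0x20F304
clock 8: out=0, reg = 0x107982

0x107982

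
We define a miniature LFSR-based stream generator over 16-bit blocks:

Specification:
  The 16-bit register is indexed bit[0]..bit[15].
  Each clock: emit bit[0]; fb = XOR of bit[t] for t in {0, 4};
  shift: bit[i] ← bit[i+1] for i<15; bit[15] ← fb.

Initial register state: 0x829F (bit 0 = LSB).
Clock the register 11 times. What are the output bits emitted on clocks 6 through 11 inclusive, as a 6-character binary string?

001010

reg_0 = 0x829F
clock 1: out=1, reg = 0x414F
clock 2: out=1, reg = 0xA0A7
clock 3: out=1, reg = 0xD053
clock 4: out=1, reg = 0x6829
clock 5: out=1, reg = 0xB414
clock 6: out=0, reg = 0xDA0A
clock 7: out=0, reg = 0x6D05
clock 8: out=1, reg = 0xB682
clock 9: out=0, reg = 0x5B41
clock 10: out=1, reg = 0xADA0
clock 11: out=0, reg = 0x56D0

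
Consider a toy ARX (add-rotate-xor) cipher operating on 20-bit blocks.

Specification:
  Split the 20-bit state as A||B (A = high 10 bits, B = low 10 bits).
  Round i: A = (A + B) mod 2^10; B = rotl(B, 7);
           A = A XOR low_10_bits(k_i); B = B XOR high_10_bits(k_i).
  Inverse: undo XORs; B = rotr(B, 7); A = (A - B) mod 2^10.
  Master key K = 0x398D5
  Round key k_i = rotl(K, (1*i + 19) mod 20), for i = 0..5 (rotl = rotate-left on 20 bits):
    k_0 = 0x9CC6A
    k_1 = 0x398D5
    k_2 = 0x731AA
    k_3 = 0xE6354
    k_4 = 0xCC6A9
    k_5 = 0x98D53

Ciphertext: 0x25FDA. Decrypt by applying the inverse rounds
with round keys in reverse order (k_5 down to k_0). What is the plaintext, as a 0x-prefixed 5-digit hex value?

s_0 = ciphertext = 0x25FDA
s_1 = InvRound(s_0, k_5) = 0xFE5CB
s_2 = InvRound(s_1, k_4) = 0x5EFD5
s_3 = InvRound(s_2, k_3) = 0xF1E68
s_4 = InvRound(s_3, k_2) = 0x51927
s_5 = InvRound(s_4, k_1) = 0xE220B
s_6 = InvRound(s_5, k_0) = 0x08BC0

0x08BC0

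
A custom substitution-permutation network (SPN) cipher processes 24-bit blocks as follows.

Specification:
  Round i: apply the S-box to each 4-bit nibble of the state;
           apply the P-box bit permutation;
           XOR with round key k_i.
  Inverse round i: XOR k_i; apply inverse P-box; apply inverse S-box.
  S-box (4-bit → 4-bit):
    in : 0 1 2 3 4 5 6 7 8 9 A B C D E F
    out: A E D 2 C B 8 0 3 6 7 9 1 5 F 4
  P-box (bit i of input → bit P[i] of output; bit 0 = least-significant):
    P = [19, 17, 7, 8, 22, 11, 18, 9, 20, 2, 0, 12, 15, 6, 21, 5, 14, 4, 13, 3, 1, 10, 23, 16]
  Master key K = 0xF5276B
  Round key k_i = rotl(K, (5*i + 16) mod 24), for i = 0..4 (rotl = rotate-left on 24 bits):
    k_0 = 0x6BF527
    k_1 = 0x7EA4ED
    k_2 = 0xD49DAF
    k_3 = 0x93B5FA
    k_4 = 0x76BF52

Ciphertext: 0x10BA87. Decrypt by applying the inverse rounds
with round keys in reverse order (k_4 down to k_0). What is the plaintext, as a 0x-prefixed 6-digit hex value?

s_0 = ciphertext = 0x10BA87
s_1 = InvRound(s_0, k_4) = 0x3399D1
s_2 = InvRound(s_1, k_3) = 0xA44F37
s_3 = InvRound(s_2, k_2) = 0x75DBBF
s_4 = InvRound(s_3, k_1) = 0x5A3605
s_5 = InvRound(s_4, k_0) = 0xBC2C66

0xBC2C66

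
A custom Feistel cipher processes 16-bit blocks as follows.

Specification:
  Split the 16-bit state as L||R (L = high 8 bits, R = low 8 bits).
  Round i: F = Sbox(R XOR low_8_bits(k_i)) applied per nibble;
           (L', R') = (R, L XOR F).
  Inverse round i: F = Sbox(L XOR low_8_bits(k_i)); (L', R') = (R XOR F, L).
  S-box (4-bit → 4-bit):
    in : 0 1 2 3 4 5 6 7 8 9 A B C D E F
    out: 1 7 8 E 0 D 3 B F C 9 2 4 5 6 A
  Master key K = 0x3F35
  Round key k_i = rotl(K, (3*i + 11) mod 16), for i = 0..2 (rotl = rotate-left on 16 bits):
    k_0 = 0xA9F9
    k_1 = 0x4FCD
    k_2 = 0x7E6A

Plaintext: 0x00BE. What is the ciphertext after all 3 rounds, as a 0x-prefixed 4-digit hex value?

s_0 = plaintext = 0x00BE
s_1 = Round(s_0, k_0) = 0xBE0B
s_2 = Round(s_1, k_1) = 0x0BFD
s_3 = Round(s_2, k_2) = 0xFDC0

0xFDC0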